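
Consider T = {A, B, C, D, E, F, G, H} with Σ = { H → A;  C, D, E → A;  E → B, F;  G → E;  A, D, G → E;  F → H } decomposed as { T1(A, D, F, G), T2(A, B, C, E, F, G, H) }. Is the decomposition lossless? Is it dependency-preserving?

Lossless test: (A, F, G)⁺ = {A, B, E, F, G, H}, which is a superkey of neither fragment — lossy.
Dependency preservation: C, D, E → A; A, D, G → E are not contained in any single fragment, but the restricted closure of each left-hand side across the fragments still reaches the right-hand side; the remaining FDs each lie inside some fragment. All dependencies are preserved.

lossy but dependency-preserving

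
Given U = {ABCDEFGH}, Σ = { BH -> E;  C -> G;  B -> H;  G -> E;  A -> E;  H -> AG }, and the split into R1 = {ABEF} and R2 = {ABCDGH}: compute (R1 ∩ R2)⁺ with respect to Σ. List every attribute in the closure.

ABEGH

R1 ∩ R2 = {AB}.
B → H applies, adding H
A → E applies, adding E
H → AG applies, adding G
Closure: {ABEGH}.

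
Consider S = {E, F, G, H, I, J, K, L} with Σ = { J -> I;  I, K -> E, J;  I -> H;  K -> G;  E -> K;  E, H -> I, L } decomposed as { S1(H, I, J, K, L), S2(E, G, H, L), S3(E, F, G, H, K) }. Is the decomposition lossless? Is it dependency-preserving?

Lossless test (chase): Rows 1 and 3 agree on K; apply K→G and equate their G entries. Rows 2 and 3 agree on E; apply E→K and equate their K entries. Rows 2 and 3 agree on E, H; apply E, H→I, L and equate their I, L entries. Rows 2 and 3 agree on I, K; apply I, K→E, J and equate their E, J entries. No row becomes fully distinguished — the join is lossy.
Dependency preservation: the restricted closure of {I, K} across the fragments never reaches {E, J}, so I, K → E, J cannot be enforced without a join — not preserved.

lossy and not dependency-preserving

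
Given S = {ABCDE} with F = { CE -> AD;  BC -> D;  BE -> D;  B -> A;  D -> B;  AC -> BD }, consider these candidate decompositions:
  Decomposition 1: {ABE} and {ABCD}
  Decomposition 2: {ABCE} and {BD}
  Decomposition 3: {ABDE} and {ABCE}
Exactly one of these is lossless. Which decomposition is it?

Decomposition 3

Decomposition 1: common = {AB}, closure = {AB} → lossy.
Decomposition 2: common = {B}, closure = {AB} → lossy.
Decomposition 3: common = {ABE}, closure = {ABDE} → lossless.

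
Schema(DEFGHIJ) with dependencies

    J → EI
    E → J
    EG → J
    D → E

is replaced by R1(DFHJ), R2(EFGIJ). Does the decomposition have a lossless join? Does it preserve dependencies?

Lossless test: (FJ)⁺ = {EFIJ}, which is a superkey of neither fragment — lossy.
Dependency preservation: D → E is not contained in any single fragment, but the restricted closure of its left-hand side across the fragments still reaches the right-hand side; the remaining FDs each lie inside some fragment. All dependencies are preserved.

lossy but dependency-preserving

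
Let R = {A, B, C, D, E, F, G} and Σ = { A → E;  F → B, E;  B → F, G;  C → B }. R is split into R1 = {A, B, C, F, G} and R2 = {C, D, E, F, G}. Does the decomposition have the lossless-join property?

No

Common attributes: R1 ∩ R2 = {C, F, G}.
Closure of {C, F, G}: F → B, E applies, adding B, E. So (C, F, G)⁺ = {B, C, E, F, G}.
The closure contains neither all of R1 = {A, B, C, F, G} nor all of R2 = {C, D, E, F, G}, so the common attributes are not a superkey of either fragment. The join is lossy.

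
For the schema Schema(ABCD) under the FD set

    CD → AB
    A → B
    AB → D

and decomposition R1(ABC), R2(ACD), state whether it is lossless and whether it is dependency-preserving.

lossless and dependency-preserving

Lossless test: (AC)⁺ = {ABCD}, which contains all of one fragment — lossless.
Dependency preservation: CD → AB; AB → D are not contained in any single fragment, but the restricted closure of each left-hand side across the fragments still reaches the right-hand side; the remaining FDs each lie inside some fragment. All dependencies are preserved.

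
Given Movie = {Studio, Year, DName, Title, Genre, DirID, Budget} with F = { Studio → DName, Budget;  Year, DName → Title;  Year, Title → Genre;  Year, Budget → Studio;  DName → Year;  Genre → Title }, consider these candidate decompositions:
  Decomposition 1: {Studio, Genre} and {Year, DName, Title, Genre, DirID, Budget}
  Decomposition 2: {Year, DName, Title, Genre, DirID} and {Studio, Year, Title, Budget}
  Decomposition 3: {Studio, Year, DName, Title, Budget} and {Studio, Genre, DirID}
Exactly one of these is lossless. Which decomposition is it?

Decomposition 3

Decomposition 1: common = {Genre}, closure = {Title, Genre} → lossy.
Decomposition 2: common = {Year, Title}, closure = {Year, Title, Genre} → lossy.
Decomposition 3: common = {Studio}, closure = {Studio, Year, DName, Title, Genre, Budget} → lossless.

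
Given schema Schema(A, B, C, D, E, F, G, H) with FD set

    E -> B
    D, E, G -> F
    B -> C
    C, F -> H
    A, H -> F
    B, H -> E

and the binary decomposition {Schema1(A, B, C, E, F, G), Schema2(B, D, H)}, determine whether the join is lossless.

Common attributes: Schema1 ∩ Schema2 = {B}.
Closure of {B}: B → C applies, adding C. So (B)⁺ = {B, C}.
The closure contains neither all of Schema1 = {A, B, C, E, F, G} nor all of Schema2 = {B, D, H}, so the common attributes are not a superkey of either fragment. The join is lossy.

No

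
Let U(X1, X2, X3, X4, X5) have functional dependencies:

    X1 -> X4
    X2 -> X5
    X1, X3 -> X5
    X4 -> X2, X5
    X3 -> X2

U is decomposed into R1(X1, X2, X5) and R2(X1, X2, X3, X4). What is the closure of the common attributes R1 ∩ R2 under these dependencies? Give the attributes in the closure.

X1, X2, X4, X5

R1 ∩ R2 = {X1, X2}.
X1 → X4 applies, adding X4
X2 → X5 applies, adding X5
Closure: {X1, X2, X4, X5}.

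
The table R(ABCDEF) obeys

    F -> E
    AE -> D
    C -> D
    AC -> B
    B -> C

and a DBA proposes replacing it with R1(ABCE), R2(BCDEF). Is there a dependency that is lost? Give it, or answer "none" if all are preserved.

Check AE → D: no single fragment contains all of {ADE}, and the restricted closure of {AE} across the fragments never reaches {D}.
F → E is preserved.
C → D is preserved.
AC → B is preserved.
B → C is preserved.

AE -> D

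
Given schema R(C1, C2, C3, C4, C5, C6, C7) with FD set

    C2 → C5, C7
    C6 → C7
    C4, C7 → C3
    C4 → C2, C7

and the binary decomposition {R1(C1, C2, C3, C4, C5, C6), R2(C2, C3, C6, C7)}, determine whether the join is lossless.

Common attributes: R1 ∩ R2 = {C2, C3, C6}.
Closure of {C2, C3, C6}: C2 → C5, C7 applies, adding C5, C7. So (C2, C3, C6)⁺ = {C2, C3, C5, C6, C7}.
This closure contains every attribute of R2, so R1 ∩ R2 → R2. The join is lossless.

Yes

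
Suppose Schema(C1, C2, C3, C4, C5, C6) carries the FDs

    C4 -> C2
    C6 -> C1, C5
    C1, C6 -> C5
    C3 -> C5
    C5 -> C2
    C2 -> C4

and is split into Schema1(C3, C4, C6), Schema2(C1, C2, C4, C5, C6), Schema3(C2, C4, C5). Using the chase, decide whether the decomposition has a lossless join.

Yes

Chase test. Columns are C1, C2, C3, C4, C5, C6; row i has aⱼ where attribute j ∈ Schemai, else bᵢⱼ.
Initial tableau (one row per fragment):
  row 1: b11 b12 a3 a4 b15 a6
  row 2: a1 a2 b23 a4 a5 a6
  row 3: b31 a2 b33 a4 a5 b36
Rows 1 and 2 agree on C4; apply C4→C2 and equate their C2 entries.
Rows 1 and 2 agree on C6; apply C6→C1, C5 and equate their C1, C5 entries.
Row 1 is now all distinguished symbols — the join is lossless.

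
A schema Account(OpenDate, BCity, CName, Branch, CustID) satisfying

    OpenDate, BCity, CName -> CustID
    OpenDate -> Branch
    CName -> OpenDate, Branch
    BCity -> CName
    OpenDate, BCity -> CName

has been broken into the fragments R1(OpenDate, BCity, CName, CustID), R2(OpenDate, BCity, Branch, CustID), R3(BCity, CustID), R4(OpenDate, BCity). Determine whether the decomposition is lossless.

Yes

Chase test. Columns are OpenDate, BCity, CName, Branch, CustID; row i has aⱼ where attribute j ∈ Ri, else bᵢⱼ.
Initial tableau (one row per fragment):
  row 1: a1 a2 a3 b14 a5
  row 2: a1 a2 b23 a4 a5
  row 3: b31 a2 b33 b34 a5
  row 4: a1 a2 b43 b44 b45
Rows 1 and 2 agree on OpenDate; apply OpenDate→Branch and equate their Branch entries.
Rows 1 and 4 agree on OpenDate; apply OpenDate→Branch and equate their Branch entries.
Rows 1 and 2 agree on BCity; apply BCity→CName and equate their CName entries.
Rows 1 and 3 agree on BCity; apply BCity→CName and equate their CName entries.
Rows 1 and 4 agree on BCity; apply BCity→CName and equate their CName entries.
Rows 1 and 4 agree on OpenDate, BCity, CName; apply OpenDate, BCity, CName→CustID and equate their CustID entries.
Rows 1 and 3 agree on CName; apply CName→OpenDate, Branch and equate their OpenDate, Branch entries.
Row 1 is now all distinguished symbols — the join is lossless.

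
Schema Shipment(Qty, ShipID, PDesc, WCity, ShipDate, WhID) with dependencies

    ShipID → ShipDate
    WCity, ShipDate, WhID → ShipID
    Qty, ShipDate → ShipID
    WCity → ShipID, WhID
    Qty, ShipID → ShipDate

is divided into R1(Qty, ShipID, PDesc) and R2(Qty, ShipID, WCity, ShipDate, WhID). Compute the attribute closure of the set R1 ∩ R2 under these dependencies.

R1 ∩ R2 = {Qty, ShipID}.
ShipID → ShipDate applies, adding ShipDate
Closure: {Qty, ShipID, ShipDate}.

Qty, ShipID, ShipDate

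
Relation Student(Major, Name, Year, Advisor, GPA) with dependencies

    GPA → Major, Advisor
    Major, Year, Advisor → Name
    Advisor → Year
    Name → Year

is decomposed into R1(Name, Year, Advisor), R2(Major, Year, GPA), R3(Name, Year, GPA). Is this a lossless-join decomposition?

Chase test. Columns are Major, Name, Year, Advisor, GPA; row i has aⱼ where attribute j ∈ Ri, else bᵢⱼ.
Initial tableau (one row per fragment):
  row 1: b11 a2 a3 a4 b15
  row 2: a1 b22 a3 b24 a5
  row 3: b31 a2 a3 b34 a5
Rows 2 and 3 agree on GPA; apply GPA→Major, Advisor and equate their Major, Advisor entries.
Rows 2 and 3 agree on Major, Year, Advisor; apply Major, Year, Advisor→Name and equate their Name entries.
No row becomes fully distinguished — the join is lossy.

No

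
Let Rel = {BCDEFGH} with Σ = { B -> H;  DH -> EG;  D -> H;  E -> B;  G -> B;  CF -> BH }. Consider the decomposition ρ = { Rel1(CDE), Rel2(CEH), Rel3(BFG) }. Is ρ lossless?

Chase test. Columns are BCDEFGH; row i has aⱼ where attribute j ∈ Reli, else bᵢⱼ.
Initial tableau (one row per fragment):
  row 1: b11 a2 a3 a4 b15 b16 b17
  row 2: b21 a2 b23 a4 b25 b26 a7
  row 3: a1 b32 b33 b34 a5 a6 b37
Rows 1 and 2 agree on E; apply E→B and equate their B entries.
Rows 1 and 2 agree on B; apply B→H and equate their H entries.
No row becomes fully distinguished — the join is lossy.

No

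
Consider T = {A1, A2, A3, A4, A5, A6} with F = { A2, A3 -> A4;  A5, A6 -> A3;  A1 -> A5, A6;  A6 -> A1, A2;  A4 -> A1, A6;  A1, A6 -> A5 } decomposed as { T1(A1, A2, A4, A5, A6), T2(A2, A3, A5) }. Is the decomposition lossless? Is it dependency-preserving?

lossy and not dependency-preserving

Lossless test: (A2, A5)⁺ = {A2, A5}, which is a superkey of neither fragment — lossy.
Dependency preservation: the restricted closure of {A2, A3} across the fragments never reaches {A4}, so A2, A3 → A4 cannot be enforced without a join — not preserved.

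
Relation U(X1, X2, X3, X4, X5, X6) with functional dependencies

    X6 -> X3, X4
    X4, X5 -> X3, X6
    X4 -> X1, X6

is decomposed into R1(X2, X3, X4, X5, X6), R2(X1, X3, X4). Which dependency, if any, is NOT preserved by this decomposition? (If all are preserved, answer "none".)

X6 → X3, X4 lies within R1.
X4, X5 → X3, X6 lies within R1.
X4 → X1, X6: restricted closure across fragments reaches X1, X6.
Every dependency is enforceable on the fragments, so the decomposition is dependency-preserving.

none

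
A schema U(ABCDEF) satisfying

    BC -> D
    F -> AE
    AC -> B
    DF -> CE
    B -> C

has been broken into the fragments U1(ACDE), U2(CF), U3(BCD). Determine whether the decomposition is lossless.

Chase test. Columns are ABCDEF; row i has aⱼ where attribute j ∈ Ui, else bᵢⱼ.
Initial tableau (one row per fragment):
  row 1: a1 b12 a3 a4 a5 b16
  row 2: b21 b22 a3 b24 b25 a6
  row 3: b31 a2 a3 a4 b35 b36
No row becomes fully distinguished — the join is lossy.

No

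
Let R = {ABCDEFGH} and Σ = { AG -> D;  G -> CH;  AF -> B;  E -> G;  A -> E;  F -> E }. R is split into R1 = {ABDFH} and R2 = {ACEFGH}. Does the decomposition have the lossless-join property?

Common attributes: R1 ∩ R2 = {AFH}.
Closure of {AFH}: AF → B applies, adding B; A → E applies, adding E; E → G applies, adding G; AG → D applies, adding D; G → CH applies, adding C. So (AFH)⁺ = {ABCDEFGH}.
This closure contains every attribute of R1, so R1 ∩ R2 → R1. The join is lossless.

Yes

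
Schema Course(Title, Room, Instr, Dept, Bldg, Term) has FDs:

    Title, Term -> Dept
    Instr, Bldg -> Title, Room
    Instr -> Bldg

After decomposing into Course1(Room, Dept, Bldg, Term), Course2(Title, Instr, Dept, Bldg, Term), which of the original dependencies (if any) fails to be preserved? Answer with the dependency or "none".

Instr, Bldg -> Title, Room

Check Instr, Bldg → Title, Room: no single fragment contains all of {Title, Room, Instr, Bldg}, and the restricted closure of {Instr, Bldg} across the fragments never reaches {Title, Room}.
Title, Term → Dept is preserved.
Instr → Bldg is preserved.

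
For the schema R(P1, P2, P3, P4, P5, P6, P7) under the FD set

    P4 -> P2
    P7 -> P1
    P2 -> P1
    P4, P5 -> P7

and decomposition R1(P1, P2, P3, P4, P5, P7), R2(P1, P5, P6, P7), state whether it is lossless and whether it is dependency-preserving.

Lossless test: (P1, P5, P7)⁺ = {P1, P5, P7}, which is a superkey of neither fragment — lossy.
Dependency preservation: every FD's attributes lie within a single fragment, so each can be enforced locally — preserved.

lossy but dependency-preserving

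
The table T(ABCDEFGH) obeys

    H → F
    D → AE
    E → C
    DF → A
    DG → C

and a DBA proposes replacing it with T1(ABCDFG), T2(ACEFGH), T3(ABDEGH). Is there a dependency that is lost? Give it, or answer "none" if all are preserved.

H → F lies within T2.
D → AE lies within T3.
E → C lies within T2.
DF → A lies within T1.
DG → C lies within T1.
Every dependency is enforceable on the fragments, so the decomposition is dependency-preserving.

none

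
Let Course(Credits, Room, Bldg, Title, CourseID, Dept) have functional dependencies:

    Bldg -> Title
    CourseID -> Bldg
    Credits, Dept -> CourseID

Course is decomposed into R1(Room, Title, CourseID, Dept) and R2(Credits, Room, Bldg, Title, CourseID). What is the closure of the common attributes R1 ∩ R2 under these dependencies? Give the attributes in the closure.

Room, Bldg, Title, CourseID

R1 ∩ R2 = {Room, Title, CourseID}.
CourseID → Bldg applies, adding Bldg
Closure: {Room, Bldg, Title, CourseID}.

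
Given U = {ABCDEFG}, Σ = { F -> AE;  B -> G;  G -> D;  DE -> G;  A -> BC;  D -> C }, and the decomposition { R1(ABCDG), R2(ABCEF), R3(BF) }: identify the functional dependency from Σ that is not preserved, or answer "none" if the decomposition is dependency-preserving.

DE -> G

Check DE → G: no single fragment contains all of {DEG}, and the restricted closure of {DE} across the fragments never reaches {G}.
F → AE is preserved.
B → G is preserved.
G → D is preserved.
A → BC is preserved.
D → C is preserved.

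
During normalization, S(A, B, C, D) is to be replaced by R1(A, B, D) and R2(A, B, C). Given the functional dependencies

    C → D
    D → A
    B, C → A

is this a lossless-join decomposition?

No

Common attributes: R1 ∩ R2 = {A, B}.
No dependency enlarges {A, B}, so (A, B)⁺ = {A, B}.
The closure contains neither all of R1 = {A, B, D} nor all of R2 = {A, B, C}, so the common attributes are not a superkey of either fragment. The join is lossy.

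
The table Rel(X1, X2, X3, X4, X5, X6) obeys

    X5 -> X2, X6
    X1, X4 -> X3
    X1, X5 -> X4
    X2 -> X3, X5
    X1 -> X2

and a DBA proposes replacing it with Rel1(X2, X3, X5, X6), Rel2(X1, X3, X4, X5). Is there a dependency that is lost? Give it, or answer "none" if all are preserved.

X5 → X2, X6 lies within Rel1.
X1, X4 → X3 lies within Rel2.
X1, X5 → X4 lies within Rel2.
X2 → X3, X5 lies within Rel1.
X1 → X2: restricted closure across fragments reaches X2.
Every dependency is enforceable on the fragments, so the decomposition is dependency-preserving.

none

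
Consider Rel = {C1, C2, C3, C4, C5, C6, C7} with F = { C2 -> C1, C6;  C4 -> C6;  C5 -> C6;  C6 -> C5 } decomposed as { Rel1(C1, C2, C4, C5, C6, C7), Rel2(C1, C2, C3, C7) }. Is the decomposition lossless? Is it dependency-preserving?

Lossless test: (C1, C2, C7)⁺ = {C1, C2, C5, C6, C7}, which is a superkey of neither fragment — lossy.
Dependency preservation: every FD's attributes lie within a single fragment, so each can be enforced locally — preserved.

lossy but dependency-preserving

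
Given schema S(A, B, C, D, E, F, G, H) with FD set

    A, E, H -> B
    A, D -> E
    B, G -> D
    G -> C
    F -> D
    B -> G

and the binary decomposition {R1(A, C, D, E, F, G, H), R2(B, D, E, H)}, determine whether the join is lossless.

Common attributes: R1 ∩ R2 = {D, E, H}.
No dependency enlarges {D, E, H}, so (D, E, H)⁺ = {D, E, H}.
The closure contains neither all of R1 = {A, C, D, E, F, G, H} nor all of R2 = {B, D, E, H}, so the common attributes are not a superkey of either fragment. The join is lossy.

No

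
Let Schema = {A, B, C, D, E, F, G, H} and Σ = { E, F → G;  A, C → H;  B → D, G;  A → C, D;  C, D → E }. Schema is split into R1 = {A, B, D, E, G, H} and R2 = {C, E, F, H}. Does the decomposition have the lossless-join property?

No

Common attributes: R1 ∩ R2 = {E, H}.
No dependency enlarges {E, H}, so (E, H)⁺ = {E, H}.
The closure contains neither all of R1 = {A, B, D, E, G, H} nor all of R2 = {C, E, F, H}, so the common attributes are not a superkey of either fragment. The join is lossy.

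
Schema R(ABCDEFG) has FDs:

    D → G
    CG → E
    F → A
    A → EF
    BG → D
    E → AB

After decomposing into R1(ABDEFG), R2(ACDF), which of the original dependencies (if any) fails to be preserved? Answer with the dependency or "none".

Check CG → E: no single fragment contains all of {CEG}, and the restricted closure of {CG} across the fragments never reaches {E}.
D → G is preserved.
F → A is preserved.
A → EF is preserved.
BG → D is preserved.
E → AB is preserved.

CG → E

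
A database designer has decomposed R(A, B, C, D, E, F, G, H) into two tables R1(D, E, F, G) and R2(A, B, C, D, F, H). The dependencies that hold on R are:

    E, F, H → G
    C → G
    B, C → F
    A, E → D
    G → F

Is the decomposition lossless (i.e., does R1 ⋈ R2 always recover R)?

Common attributes: R1 ∩ R2 = {D, F}.
No dependency enlarges {D, F}, so (D, F)⁺ = {D, F}.
The closure contains neither all of R1 = {D, E, F, G} nor all of R2 = {A, B, C, D, F, H}, so the common attributes are not a superkey of either fragment. The join is lossy.

No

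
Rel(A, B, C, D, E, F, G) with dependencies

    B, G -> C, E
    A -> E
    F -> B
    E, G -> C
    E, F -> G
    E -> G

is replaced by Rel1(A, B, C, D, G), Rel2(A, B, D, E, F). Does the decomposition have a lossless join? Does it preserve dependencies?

lossless but not dependency-preserving

Lossless test: (A, B, D)⁺ = {A, B, C, D, E, G}, which contains all of one fragment — lossless.
Dependency preservation: the restricted closure of {B, G} across the fragments never reaches {C, E}, so B, G → C, E cannot be enforced without a join — not preserved.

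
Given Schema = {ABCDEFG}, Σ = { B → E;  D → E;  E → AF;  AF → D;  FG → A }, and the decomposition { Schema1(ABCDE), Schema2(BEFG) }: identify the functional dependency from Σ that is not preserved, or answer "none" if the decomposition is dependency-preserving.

Check AF → D: no single fragment contains all of {ADF}, and the restricted closure of {AF} across the fragments never reaches {D}.
B → E is preserved.
D → E is preserved.
E → AF is preserved.
FG → A is preserved.

AF → D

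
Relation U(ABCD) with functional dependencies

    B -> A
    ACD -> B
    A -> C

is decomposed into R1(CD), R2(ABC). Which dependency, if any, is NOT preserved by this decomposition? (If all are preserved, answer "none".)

Check ACD → B: no single fragment contains all of {ABCD}, and the restricted closure of {ACD} across the fragments never reaches {B}.
B → A is preserved.
A → C is preserved.

ACD -> B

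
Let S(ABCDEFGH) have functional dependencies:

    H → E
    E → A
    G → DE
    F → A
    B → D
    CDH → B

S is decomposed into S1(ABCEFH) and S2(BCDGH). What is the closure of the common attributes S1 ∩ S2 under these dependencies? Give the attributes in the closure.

ABCDEH

S1 ∩ S2 = {BCH}.
H → E applies, adding E
E → A applies, adding A
B → D applies, adding D
Closure: {ABCDEH}.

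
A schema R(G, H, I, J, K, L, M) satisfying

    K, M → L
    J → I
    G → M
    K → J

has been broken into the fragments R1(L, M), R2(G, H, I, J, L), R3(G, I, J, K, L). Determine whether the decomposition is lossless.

Chase test. Columns are G, H, I, J, K, L, M; row i has aⱼ where attribute j ∈ Ri, else bᵢⱼ.
Initial tableau (one row per fragment):
  row 1: b11 b12 b13 b14 b15 a6 a7
  row 2: a1 a2 a3 a4 b25 a6 b27
  row 3: a1 b32 a3 a4 a5 a6 b37
Rows 2 and 3 agree on G; apply G→M and equate their M entries.
No row becomes fully distinguished — the join is lossy.

No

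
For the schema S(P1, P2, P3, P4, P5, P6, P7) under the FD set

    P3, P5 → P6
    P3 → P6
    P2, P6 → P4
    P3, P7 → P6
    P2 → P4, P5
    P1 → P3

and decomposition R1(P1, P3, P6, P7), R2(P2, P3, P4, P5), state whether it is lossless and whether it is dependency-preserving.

Lossless test: (P3)⁺ = {P3, P6}, which is a superkey of neither fragment — lossy.
Dependency preservation: P3, P5 → P6; P2, P6 → P4 are not contained in any single fragment, but the restricted closure of each left-hand side across the fragments still reaches the right-hand side; the remaining FDs each lie inside some fragment. All dependencies are preserved.

lossy but dependency-preserving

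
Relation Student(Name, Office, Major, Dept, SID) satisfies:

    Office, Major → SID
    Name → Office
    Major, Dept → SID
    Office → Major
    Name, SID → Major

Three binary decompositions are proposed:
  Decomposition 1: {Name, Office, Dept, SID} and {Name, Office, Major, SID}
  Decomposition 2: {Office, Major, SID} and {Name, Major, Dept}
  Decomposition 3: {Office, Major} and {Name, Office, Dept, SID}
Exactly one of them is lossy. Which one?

Decomposition 1: common = {Name, Office, SID}, closure = {Name, Office, Major, SID} → lossless.
Decomposition 2: common = {Major}, closure = {Major} → lossy.
Decomposition 3: common = {Office}, closure = {Office, Major, SID} → lossless.

Decomposition 2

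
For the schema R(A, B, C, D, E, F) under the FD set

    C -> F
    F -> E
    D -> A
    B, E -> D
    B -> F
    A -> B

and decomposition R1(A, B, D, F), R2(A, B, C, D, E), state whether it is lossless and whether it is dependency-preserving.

lossless but not dependency-preserving

Lossless test: (A, B, D)⁺ = {A, B, D, E, F}, which contains all of one fragment — lossless.
Dependency preservation: the restricted closure of {C} across the fragments never reaches {F}, so C → F cannot be enforced without a join — not preserved.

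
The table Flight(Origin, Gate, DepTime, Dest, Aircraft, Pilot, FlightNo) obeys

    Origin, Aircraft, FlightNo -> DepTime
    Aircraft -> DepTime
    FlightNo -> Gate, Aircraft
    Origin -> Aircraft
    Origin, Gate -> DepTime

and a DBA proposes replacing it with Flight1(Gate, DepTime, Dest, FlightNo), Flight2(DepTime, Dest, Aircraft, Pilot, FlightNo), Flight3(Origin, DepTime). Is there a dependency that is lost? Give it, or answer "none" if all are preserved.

Origin -> Aircraft

Check Origin → Aircraft: no single fragment contains all of {Origin, Aircraft}, and the restricted closure of {Origin} across the fragments never reaches {Aircraft}.
Origin, Aircraft, FlightNo → DepTime is preserved.
Aircraft → DepTime is preserved.
FlightNo → Gate, Aircraft is preserved.
Origin, Gate → DepTime is preserved.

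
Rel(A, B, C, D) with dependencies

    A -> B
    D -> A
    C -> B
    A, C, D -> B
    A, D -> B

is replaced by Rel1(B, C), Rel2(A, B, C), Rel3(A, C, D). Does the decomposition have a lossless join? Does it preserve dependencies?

lossless and dependency-preserving

Lossless test (chase): Rows 2 and 3 agree on A; apply A→B and equate their B entries. Row 3 is now all distinguished symbols — the join is lossless.
Dependency preservation: A, C, D → B; A, D → B are not contained in any single fragment, but the restricted closure of each left-hand side across the fragments still reaches the right-hand side; the remaining FDs each lie inside some fragment. All dependencies are preserved.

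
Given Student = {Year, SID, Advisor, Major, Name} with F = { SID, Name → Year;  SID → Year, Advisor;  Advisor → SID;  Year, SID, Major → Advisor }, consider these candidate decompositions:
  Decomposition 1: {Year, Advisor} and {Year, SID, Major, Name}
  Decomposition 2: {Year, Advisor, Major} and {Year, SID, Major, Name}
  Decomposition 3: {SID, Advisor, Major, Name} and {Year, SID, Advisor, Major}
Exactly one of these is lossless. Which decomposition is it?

Decomposition 3

Decomposition 1: common = {Year}, closure = {Year} → lossy.
Decomposition 2: common = {Year, Major}, closure = {Year, Major} → lossy.
Decomposition 3: common = {SID, Advisor, Major}, closure = {Year, SID, Advisor, Major} → lossless.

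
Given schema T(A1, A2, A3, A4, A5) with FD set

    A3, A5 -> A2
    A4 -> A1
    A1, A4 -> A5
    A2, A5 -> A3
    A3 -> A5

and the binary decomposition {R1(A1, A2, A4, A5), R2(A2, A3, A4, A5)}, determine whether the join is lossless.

Yes

Common attributes: R1 ∩ R2 = {A2, A4, A5}.
Closure of {A2, A4, A5}: A4 → A1 applies, adding A1; A2, A5 → A3 applies, adding A3. So (A2, A4, A5)⁺ = {A1, A2, A3, A4, A5}.
This closure contains every attribute of R1, so R1 ∩ R2 → R1. The join is lossless.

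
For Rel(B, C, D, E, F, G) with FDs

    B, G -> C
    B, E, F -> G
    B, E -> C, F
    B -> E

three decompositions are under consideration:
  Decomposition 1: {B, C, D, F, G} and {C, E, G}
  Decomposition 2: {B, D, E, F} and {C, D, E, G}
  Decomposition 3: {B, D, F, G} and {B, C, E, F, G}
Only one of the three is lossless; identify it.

Decomposition 3

Decomposition 1: common = {C, G}, closure = {C, G} → lossy.
Decomposition 2: common = {D, E}, closure = {D, E} → lossy.
Decomposition 3: common = {B, F, G}, closure = {B, C, E, F, G} → lossless.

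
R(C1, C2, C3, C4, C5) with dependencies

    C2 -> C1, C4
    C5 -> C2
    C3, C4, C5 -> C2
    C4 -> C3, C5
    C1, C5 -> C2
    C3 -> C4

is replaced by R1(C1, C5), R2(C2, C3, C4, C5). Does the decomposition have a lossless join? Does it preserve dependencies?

lossless and dependency-preserving

Lossless test: (C5)⁺ = {C1, C2, C3, C4, C5}, which contains all of one fragment — lossless.
Dependency preservation: C2 → C1, C4; C1, C5 → C2 are not contained in any single fragment, but the restricted closure of each left-hand side across the fragments still reaches the right-hand side; the remaining FDs each lie inside some fragment. All dependencies are preserved.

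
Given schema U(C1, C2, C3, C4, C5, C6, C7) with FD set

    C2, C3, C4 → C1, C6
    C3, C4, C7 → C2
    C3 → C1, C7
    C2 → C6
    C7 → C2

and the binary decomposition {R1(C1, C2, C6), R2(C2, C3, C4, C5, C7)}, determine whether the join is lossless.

No

Common attributes: R1 ∩ R2 = {C2}.
Closure of {C2}: C2 → C6 applies, adding C6. So (C2)⁺ = {C2, C6}.
The closure contains neither all of R1 = {C1, C2, C6} nor all of R2 = {C2, C3, C4, C5, C7}, so the common attributes are not a superkey of either fragment. The join is lossy.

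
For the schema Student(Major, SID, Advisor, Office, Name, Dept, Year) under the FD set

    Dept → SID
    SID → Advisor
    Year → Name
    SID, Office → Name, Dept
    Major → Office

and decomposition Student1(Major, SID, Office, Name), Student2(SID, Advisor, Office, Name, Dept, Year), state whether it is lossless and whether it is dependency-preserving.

Lossless test: (SID, Office, Name)⁺ = {SID, Advisor, Office, Name, Dept}, which is a superkey of neither fragment — lossy.
Dependency preservation: every FD's attributes lie within a single fragment, so each can be enforced locally — preserved.

lossy but dependency-preserving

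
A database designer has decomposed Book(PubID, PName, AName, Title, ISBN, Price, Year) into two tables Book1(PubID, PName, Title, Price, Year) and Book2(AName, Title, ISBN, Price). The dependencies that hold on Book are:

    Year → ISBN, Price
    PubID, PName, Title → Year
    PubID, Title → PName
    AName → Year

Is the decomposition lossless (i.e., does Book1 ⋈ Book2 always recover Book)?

Common attributes: Book1 ∩ Book2 = {Title, Price}.
No dependency enlarges {Title, Price}, so (Title, Price)⁺ = {Title, Price}.
The closure contains neither all of Book1 = {PubID, PName, Title, Price, Year} nor all of Book2 = {AName, Title, ISBN, Price}, so the common attributes are not a superkey of either fragment. The join is lossy.

No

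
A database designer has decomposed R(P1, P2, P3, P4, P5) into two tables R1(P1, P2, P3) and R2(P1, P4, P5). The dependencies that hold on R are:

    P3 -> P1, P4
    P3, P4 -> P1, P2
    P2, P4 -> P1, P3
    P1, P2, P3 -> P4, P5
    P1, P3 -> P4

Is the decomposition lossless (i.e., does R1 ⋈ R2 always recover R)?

Common attributes: R1 ∩ R2 = {P1}.
No dependency enlarges {P1}, so (P1)⁺ = {P1}.
The closure contains neither all of R1 = {P1, P2, P3} nor all of R2 = {P1, P4, P5}, so the common attributes are not a superkey of either fragment. The join is lossy.

No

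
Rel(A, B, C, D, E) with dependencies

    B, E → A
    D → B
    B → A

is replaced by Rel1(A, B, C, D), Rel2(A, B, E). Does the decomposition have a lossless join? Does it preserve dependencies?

Lossless test: (A, B)⁺ = {A, B}, which is a superkey of neither fragment — lossy.
Dependency preservation: every FD's attributes lie within a single fragment, so each can be enforced locally — preserved.

lossy but dependency-preserving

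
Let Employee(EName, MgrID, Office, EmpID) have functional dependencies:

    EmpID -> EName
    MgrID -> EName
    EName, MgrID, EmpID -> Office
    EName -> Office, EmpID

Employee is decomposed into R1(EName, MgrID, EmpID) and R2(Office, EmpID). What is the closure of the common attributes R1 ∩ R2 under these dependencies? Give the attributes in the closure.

EName, Office, EmpID

R1 ∩ R2 = {EmpID}.
EmpID → EName applies, adding EName
EName → Office, EmpID applies, adding Office
Closure: {EName, Office, EmpID}.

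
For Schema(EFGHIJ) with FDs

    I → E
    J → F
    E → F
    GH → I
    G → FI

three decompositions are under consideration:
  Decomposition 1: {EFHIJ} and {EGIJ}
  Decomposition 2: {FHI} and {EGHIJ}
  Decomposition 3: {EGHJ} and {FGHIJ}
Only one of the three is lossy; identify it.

Decomposition 1: common = {EIJ}, closure = {EFIJ} → lossy.
Decomposition 2: common = {HI}, closure = {EFHI} → lossless.
Decomposition 3: common = {GHJ}, closure = {EFGHIJ} → lossless.

Decomposition 1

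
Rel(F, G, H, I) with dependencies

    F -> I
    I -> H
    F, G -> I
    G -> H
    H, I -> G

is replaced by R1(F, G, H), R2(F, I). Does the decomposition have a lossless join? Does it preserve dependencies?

lossless but not dependency-preserving

Lossless test: (F)⁺ = {F, G, H, I}, which contains all of one fragment — lossless.
Dependency preservation: the restricted closure of {I} across the fragments never reaches {H}, so I → H cannot be enforced without a join — not preserved.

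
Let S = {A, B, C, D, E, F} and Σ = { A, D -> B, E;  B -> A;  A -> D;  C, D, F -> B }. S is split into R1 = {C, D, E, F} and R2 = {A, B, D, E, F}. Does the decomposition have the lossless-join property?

Common attributes: R1 ∩ R2 = {D, E, F}.
No dependency enlarges {D, E, F}, so (D, E, F)⁺ = {D, E, F}.
The closure contains neither all of R1 = {C, D, E, F} nor all of R2 = {A, B, D, E, F}, so the common attributes are not a superkey of either fragment. The join is lossy.

No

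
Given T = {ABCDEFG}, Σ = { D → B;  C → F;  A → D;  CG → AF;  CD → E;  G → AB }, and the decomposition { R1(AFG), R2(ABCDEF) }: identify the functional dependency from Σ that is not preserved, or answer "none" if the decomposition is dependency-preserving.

D → B lies within R2.
C → F lies within R2.
A → D lies within R2.
CG → AF: restricted closure across fragments reaches AF.
CD → E lies within R2.
G → AB: restricted closure across fragments reaches AB.
Every dependency is enforceable on the fragments, so the decomposition is dependency-preserving.

none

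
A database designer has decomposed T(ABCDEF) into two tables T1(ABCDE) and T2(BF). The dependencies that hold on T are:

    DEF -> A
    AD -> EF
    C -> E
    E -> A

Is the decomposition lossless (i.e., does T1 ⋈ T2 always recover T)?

No

Common attributes: T1 ∩ T2 = {B}.
No dependency enlarges {B}, so (B)⁺ = {B}.
The closure contains neither all of T1 = {ABCDE} nor all of T2 = {BF}, so the common attributes are not a superkey of either fragment. The join is lossy.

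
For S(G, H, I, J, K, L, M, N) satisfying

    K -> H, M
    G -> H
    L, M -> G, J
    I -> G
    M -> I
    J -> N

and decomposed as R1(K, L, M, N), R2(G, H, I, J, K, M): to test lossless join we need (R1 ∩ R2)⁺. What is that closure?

R1 ∩ R2 = {K, M}.
K → H, M applies, adding H
M → I applies, adding I
I → G applies, adding G
Closure: {G, H, I, K, M}.

G, H, I, K, M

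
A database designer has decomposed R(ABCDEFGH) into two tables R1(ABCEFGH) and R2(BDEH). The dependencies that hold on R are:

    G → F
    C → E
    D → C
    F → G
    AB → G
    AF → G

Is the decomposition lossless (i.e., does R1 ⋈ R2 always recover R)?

Common attributes: R1 ∩ R2 = {BEH}.
No dependency enlarges {BEH}, so (BEH)⁺ = {BEH}.
The closure contains neither all of R1 = {ABCEFGH} nor all of R2 = {BDEH}, so the common attributes are not a superkey of either fragment. The join is lossy.

No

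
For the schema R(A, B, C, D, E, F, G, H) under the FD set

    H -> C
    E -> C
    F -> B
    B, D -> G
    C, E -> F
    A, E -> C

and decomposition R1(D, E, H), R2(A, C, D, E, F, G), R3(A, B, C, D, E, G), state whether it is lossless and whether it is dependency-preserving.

lossy and not dependency-preserving

Lossless test (chase): Rows 1 and 2 agree on E; apply E→C and equate their C entries. Rows 1 and 2 agree on C, E; apply C, E→F and equate their F entries. Rows 1 and 3 agree on C, E; apply C, E→F and equate their F entries. Rows 1 and 2 agree on F; apply F→B and equate their B entries. Rows 1 and 3 agree on F; apply F→B and equate their B entries. Rows 1 and 2 agree on B, D; apply B, D→G and equate their G entries. No row becomes fully distinguished — the join is lossy.
Dependency preservation: the restricted closure of {H} across the fragments never reaches {C}, so H → C cannot be enforced without a join — not preserved.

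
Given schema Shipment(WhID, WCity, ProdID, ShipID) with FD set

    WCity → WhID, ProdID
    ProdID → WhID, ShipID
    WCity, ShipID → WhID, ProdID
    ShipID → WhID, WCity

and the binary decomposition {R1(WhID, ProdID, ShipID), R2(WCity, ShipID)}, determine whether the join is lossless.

Common attributes: R1 ∩ R2 = {ShipID}.
Closure of {ShipID}: ShipID → WhID, WCity applies, adding WhID, WCity; WCity → WhID, ProdID applies, adding ProdID. So (ShipID)⁺ = {WhID, WCity, ProdID, ShipID}.
This closure contains every attribute of R1, so R1 ∩ R2 → R1. The join is lossless.

Yes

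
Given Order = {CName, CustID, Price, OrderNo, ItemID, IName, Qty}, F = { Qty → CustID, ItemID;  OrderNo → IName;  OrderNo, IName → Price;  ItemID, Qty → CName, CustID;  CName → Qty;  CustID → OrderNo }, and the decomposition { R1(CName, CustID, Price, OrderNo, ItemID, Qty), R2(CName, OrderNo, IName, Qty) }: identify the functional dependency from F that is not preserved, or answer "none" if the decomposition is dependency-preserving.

Qty → CustID, ItemID lies within R1.
OrderNo → IName lies within R2.
OrderNo, IName → Price: restricted closure across fragments reaches Price.
ItemID, Qty → CName, CustID lies within R1.
CName → Qty lies within R1.
CustID → OrderNo lies within R1.
Every dependency is enforceable on the fragments, so the decomposition is dependency-preserving.

none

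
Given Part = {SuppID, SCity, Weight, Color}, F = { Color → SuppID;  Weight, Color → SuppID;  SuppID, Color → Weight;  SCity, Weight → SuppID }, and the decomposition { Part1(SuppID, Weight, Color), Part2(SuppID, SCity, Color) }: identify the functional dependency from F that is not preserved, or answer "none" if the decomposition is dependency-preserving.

SCity, Weight → SuppID

Check SCity, Weight → SuppID: no single fragment contains all of {SuppID, SCity, Weight}, and the restricted closure of {SCity, Weight} across the fragments never reaches {SuppID}.
Color → SuppID is preserved.
Weight, Color → SuppID is preserved.
SuppID, Color → Weight is preserved.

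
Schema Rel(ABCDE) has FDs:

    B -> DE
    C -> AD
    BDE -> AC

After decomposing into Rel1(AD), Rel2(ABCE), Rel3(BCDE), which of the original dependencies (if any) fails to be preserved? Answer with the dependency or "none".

B → DE lies within Rel3.
C → AD: restricted closure across fragments reaches AD.
BDE → AC: restricted closure across fragments reaches AC.
Every dependency is enforceable on the fragments, so the decomposition is dependency-preserving.

none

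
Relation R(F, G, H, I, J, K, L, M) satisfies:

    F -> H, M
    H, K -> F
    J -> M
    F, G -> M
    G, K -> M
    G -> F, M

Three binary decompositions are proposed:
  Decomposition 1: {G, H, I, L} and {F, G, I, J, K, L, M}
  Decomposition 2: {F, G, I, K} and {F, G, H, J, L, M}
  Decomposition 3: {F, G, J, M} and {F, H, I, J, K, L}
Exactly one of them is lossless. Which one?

Decomposition 1: common = {G, I, L}, closure = {F, G, H, I, L, M} → lossless.
Decomposition 2: common = {F, G}, closure = {F, G, H, M} → lossy.
Decomposition 3: common = {F, J}, closure = {F, H, J, M} → lossy.

Decomposition 1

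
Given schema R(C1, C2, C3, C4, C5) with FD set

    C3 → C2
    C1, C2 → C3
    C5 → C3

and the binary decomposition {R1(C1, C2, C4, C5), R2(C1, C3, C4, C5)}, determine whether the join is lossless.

Common attributes: R1 ∩ R2 = {C1, C4, C5}.
Closure of {C1, C4, C5}: C5 → C3 applies, adding C3; C3 → C2 applies, adding C2. So (C1, C4, C5)⁺ = {C1, C2, C3, C4, C5}.
This closure contains every attribute of R1, so R1 ∩ R2 → R1. The join is lossless.

Yes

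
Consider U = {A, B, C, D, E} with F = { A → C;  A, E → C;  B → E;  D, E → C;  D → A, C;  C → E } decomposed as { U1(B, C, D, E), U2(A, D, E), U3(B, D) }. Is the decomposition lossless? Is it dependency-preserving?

Lossless test (chase): Rows 1 and 3 agree on B; apply B→E and equate their E entries. Rows 1 and 2 agree on D, E; apply D, E→C and equate their C entries. Rows 1 and 3 agree on D, E; apply D, E→C and equate their C entries. Rows 1 and 2 agree on D; apply D→A, C and equate their A, C entries. Rows 1 and 3 agree on D; apply D→A, C and equate their A, C entries. Row 1 is now all distinguished symbols — the join is lossless.
Dependency preservation: the restricted closure of {A} across the fragments never reaches {C}, so A → C cannot be enforced without a join — not preserved.

lossless but not dependency-preserving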